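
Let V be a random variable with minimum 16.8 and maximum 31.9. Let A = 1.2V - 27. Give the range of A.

Range(A) = 18.12

Range of V = 31.9 − 16.8 = 15.1.
Range(A) = |a|·Range(V) = |1.2|·15.1 = 18.12.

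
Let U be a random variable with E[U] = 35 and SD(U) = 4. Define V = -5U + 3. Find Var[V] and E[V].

V = -5U + 3 is linear with a = -5, b = 3.
Var[U] = 4² = 16.
Var[V] = a²·Var[U] = (-5)²·16 = 400 (the additive constant 3 does not affect variance).
E[V] = a·E[U] + b = (-5)·35 + 3 = -172.

Var[V] = 400, E[V] = -172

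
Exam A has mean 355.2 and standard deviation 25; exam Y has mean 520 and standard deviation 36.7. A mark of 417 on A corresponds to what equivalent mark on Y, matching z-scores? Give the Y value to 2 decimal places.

Y = 610.72

z = (417 − 355.2)/25 = 2.472.
Y = 520 + z·36.7 = 520 + (417 − 355.2)·36.7/25 ≈ 610.72.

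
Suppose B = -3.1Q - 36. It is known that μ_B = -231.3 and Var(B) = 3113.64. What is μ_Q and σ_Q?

μ_Q = 63, σ_Q = 18

From B = -3.1Q - 36: μ_B = a·μ_Q + b, so μ_Q = (μ_B − b)/a = (-231.3 − (-36))/(-3.1) = 63.
σ_B = √3113.64 = 55.8.
σ_B = |a|·σ_Q, so σ_Q = 55.8/|-3.1| = 18.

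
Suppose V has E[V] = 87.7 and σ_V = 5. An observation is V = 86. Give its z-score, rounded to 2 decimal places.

z = -0.34

z = (V − E[V]) / σ_V = (86 − 87.7) / 5 = -0.34.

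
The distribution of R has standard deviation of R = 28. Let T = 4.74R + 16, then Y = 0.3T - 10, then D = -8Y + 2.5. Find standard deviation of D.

standard deviation of T = |4.74|·28 = 132.72.
standard deviation of Y = |0.3|·132.72 = 39.816.
standard deviation of D = |-8|·39.816 = 318.528.

standard deviation of D = 318.528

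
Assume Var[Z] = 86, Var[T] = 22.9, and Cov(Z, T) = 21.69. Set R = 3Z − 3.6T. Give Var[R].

Var[R] = 602.28

Var[R] = a²·Var[Z] + b²·Var[T] + 2ab·Cov(Z, T) with a = 3, b = -3.6.
= 3²·86 + (-3.6)²·22.9 + 2·3·(-3.6)·21.69
= 774 + 296.784 + (-468.504) = 602.28.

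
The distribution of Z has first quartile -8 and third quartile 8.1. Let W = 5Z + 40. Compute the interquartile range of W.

IQR of Z = Q3 − Q1 = 8.1 − (-8) = 16.1.
Under W = aZ + b, IQR(W) = |a|·IQR(Z) = |5|·16.1 = 80.5 (shifts cancel; spread scales by |a|).

IQR(W) = 80.5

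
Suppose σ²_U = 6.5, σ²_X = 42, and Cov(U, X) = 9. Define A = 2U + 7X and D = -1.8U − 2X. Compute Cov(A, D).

By bilinearity, Cov(A, D) = ac·σ²_U + bd·σ²_X + (ad+bc)·Cov(U, X), with a=2, b=7, c=-1.8, d=-2.
ac·σ²_U = 2·(-1.8)·6.5 = -23.4
bd·σ²_X = 7·(-2)·42 = -588
(ad+bc)·Cov(U, X) = (-16.6)·9 = -149.4
Cov(A, D) = -23.4 + (-588) + (-149.4) = -760.8.

Cov(A, D) = -760.8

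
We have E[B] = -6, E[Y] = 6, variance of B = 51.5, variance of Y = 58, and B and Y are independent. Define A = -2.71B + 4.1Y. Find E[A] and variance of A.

E[A] = (-2.71)·E[B] + 4.1·E[Y] = (-2.71)·(-6) + 4.1·6 = 40.86.
variance of A = a²·variance of B + b²·variance of Y + 2ab·Cov[B, Y] with a = -2.71, b = 4.1.
Independence gives Cov[B, Y] = 0.
= (-2.71)²·51.5 + 4.1²·58 + 2·(-2.71)·4.1·0
= 378.22115 + 974.98 + 0 = 1353.20115.

E[A] = 40.86, variance of A = 1353.20115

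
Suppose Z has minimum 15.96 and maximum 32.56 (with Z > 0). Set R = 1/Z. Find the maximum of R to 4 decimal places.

max(R) = 0.0627

1/Z is decreasing on this domain, so max(R) comes from min(Z) = 15.96: max(R) = 1/(15.96) ≈ 0.0627.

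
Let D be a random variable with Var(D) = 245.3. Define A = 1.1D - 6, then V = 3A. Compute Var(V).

Var(V) = 2671.317

Var(A) = 1.1²·245.3 = 296.813.
Var(V) = 3²·296.813 = 2671.317.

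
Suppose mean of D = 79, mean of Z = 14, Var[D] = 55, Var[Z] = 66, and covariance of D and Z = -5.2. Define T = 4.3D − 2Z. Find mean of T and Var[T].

mean of T = 311.7, Var[T] = 1370.39

mean of T = 4.3·mean of D + (-2)·mean of Z = 4.3·79 + (-2)·14 = 311.7.
Var[T] = a²·Var[D] + b²·Var[Z] + 2ab·covariance of D and Z with a = 4.3, b = -2.
= 4.3²·55 + (-2)²·66 + 2·4.3·(-2)·(-5.2)
= 1016.95 + 264 + 89.44 = 1370.39.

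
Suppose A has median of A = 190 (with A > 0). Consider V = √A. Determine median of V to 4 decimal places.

√A is monotone on this domain, so median of V = √(190) ≈ 13.784.

median of V = 13.784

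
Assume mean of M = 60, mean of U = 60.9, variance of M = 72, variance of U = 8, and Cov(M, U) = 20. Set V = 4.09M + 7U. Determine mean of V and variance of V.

mean of V = 671.7, variance of V = 2741.6232

mean of V = 4.09·mean of M + 7·mean of U = 4.09·60 + 7·60.9 = 671.7.
variance of V = a²·variance of M + b²·variance of U + 2ab·Cov(M, U) with a = 4.09, b = 7.
= 4.09²·72 + 7²·8 + 2·4.09·7·20
= 1204.4232 + 392 + 1145.2 = 2741.6232.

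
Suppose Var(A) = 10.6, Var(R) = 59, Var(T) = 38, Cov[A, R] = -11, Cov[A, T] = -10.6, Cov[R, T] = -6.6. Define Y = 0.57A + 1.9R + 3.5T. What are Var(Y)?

Var(Y) = a²·Var(A) + b²·Var(R) + c²·Var(T) + 2ab·Cov[A, R] + 2ac·Cov[A, T] + 2bc·Cov[R, T], with a = 0.57, b = 1.9, c = 3.5.
= 3.44394 + 212.99 + 465.5 + (-23.826) + (-42.294) + (-87.78)
= 528.03394.

Var(Y) = 528.03394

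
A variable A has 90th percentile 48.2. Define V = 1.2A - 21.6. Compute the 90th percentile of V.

90th percentile of V = 36.24

Since a = 1.2 > 0 the transformation is increasing, so the 90th percentile of V = a·(P_{90} of A) + b = 1.2·48.2 + (-21.6) = 36.24.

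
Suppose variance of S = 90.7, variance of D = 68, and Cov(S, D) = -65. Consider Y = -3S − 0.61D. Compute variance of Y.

variance of Y = a²·variance of S + b²·variance of D + 2ab·Cov(S, D) with a = -3, b = -0.61.
= (-3)²·90.7 + (-0.61)²·68 + 2·(-3)·(-0.61)·(-65)
= 816.3 + 25.3028 + (-237.9) = 603.7028.

variance of Y = 603.7028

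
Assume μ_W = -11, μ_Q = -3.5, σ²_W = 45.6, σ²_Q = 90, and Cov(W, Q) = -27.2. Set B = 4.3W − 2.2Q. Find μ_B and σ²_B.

μ_B = 4.3·μ_W + (-2.2)·μ_Q = 4.3·(-11) + (-2.2)·(-3.5) = -39.6.
σ²_B = a²·σ²_W + b²·σ²_Q + 2ab·Cov(W, Q) with a = 4.3, b = -2.2.
= 4.3²·45.6 + (-2.2)²·90 + 2·4.3·(-2.2)·(-27.2)
= 843.144 + 435.6 + 514.624 = 1793.368.

μ_B = -39.6, σ²_B = 1793.368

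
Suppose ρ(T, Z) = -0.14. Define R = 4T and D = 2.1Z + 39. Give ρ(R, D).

Linear rescalings preserve correlation up to sign; here the slopes 4 and 2.1 have the same sign, so ρ(R, D) = ρ(T, Z) = -0.14.

ρ(R, D) = -0.14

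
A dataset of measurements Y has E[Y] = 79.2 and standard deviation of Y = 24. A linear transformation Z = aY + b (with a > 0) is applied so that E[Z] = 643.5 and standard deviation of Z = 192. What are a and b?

a = 8, b = 9.9

standard deviation of Z = a·standard deviation of Y (a > 0), so a = 192/24 = 8.
E[Z] = a·E[Y] + b, so b = 643.5 − 8·79.2 = 9.9.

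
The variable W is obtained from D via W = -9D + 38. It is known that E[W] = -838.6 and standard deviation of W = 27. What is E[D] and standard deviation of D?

E[D] = 97.4, standard deviation of D = 3

From W = -9D + 38: E[W] = a·E[D] + b, so E[D] = (E[W] − b)/a = (-838.6 − 38)/(-9) = 97.4.
standard deviation of W = |a|·standard deviation of D, so standard deviation of D = 27/|-9| = 3.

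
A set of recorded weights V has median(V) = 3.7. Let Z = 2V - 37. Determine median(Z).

A linear map preserves order up to sign, so median(Z) = a·median(V) + b = 2·3.7 + (-37) = -29.6.

median(Z) = -29.6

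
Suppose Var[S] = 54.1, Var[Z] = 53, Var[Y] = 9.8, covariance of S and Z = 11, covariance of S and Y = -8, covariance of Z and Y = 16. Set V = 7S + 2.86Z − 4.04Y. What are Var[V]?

Var[V] = a²·Var[S] + b²·Var[Z] + c²·Var[Y] + 2ab·covariance of S and Z + 2ac·covariance of S and Y + 2bc·covariance of Z and Y, with a = 7, b = 2.86, c = -4.04.
= 2650.9 + 433.5188 + 159.95168 + 440.44 + 452.48 + (-369.7408)
= 3767.54968.

Var[V] = 3767.54968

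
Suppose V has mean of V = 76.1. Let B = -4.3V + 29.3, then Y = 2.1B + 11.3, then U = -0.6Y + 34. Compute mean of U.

mean of U = 402.6118

mean of B = (-4.3)·76.1 + 29.3 = -297.93.
mean of Y = 2.1·(-297.93) + 11.3 = -614.353.
mean of U = (-0.6)·(-614.353) + 34 = 402.6118.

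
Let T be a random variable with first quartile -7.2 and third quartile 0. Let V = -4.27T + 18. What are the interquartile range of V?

IQR of T = Q3 − Q1 = 0 − (-7.2) = 7.2.
Under V = aT + b, IQR(V) = |a|·IQR(T) = |-4.27|·7.2 = 30.744 (shifts cancel; spread scales by |a|).

IQR(V) = 30.744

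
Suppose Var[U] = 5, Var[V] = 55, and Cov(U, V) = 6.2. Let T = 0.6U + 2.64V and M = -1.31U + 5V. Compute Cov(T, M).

Cov(T, M) = 719.22792

By bilinearity, Cov(T, M) = ac·Var[U] + bd·Var[V] + (ad+bc)·Cov(U, V), with a=0.6, b=2.64, c=-1.31, d=5.
ac·Var[U] = 0.6·(-1.31)·5 = -3.93
bd·Var[V] = 2.64·5·55 = 726
(ad+bc)·Cov(U, V) = (-0.4584)·6.2 = -2.84208
Cov(T, M) = -3.93 + 726 + (-2.84208) = 719.22792.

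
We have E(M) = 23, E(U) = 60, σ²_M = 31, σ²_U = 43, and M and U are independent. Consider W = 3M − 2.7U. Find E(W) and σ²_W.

E(W) = 3·E(M) + (-2.7)·E(U) = 3·23 + (-2.7)·60 = -93.
σ²_W = a²·σ²_M + b²·σ²_U + 2ab·Cov[M, U] with a = 3, b = -2.7.
Independence gives Cov[M, U] = 0.
= 3²·31 + (-2.7)²·43 + 2·3·(-2.7)·0
= 279 + 313.47 + 0 = 592.47.

E(W) = -93, σ²_W = 592.47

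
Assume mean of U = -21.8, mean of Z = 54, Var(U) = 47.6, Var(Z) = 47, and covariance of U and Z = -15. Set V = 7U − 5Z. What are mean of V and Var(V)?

mean of V = 7·mean of U + (-5)·mean of Z = 7·(-21.8) + (-5)·54 = -422.6.
Var(V) = a²·Var(U) + b²·Var(Z) + 2ab·covariance of U and Z with a = 7, b = -5.
= 7²·47.6 + (-5)²·47 + 2·7·(-5)·(-15)
= 2332.4 + 1175 + 1050 = 4557.4.

mean of V = -422.6, Var(V) = 4557.4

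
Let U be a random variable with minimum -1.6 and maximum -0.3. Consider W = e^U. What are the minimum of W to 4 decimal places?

e^U is increasing on this domain, so min(W) comes from min(U) = -1.6: min(W) = exp(-1.6) ≈ 0.2019.

min(W) = 0.2019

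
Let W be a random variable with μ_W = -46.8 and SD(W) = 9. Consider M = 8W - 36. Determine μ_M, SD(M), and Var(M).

μ_M = -410.4, SD(M) = 72, Var(M) = 5184

M = 8W - 36 is linear with a = 8, b = -36.
μ_M = a·μ_W + b = 8·(-46.8) + (-36) = -410.4.
SD(M) = |a|·SD(W) = |8|·9 = 72.
Var(W) = 9² = 81.
Var(M) = a²·Var(W) = 8²·81 = 5184 (the additive constant -36 does not affect variance).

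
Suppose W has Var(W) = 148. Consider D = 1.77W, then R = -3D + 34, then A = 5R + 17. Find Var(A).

Var(A) = 104325.57

Var(D) = 1.77²·148 = 463.6692.
Var(R) = (-3)²·463.6692 = 4173.0228.
Var(A) = 5²·4173.0228 = 104325.57.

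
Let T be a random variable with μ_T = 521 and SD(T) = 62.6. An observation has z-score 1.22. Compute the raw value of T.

T = μ_T + z·SD(T) = 521 + 1.22·62.6 = 597.372.

T = 597.372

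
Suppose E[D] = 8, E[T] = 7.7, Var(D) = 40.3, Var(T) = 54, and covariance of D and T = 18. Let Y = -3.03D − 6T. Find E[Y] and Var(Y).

E[Y] = (-3.03)·E[D] + (-6)·E[T] = (-3.03)·8 + (-6)·7.7 = -70.44.
Var(Y) = a²·Var(D) + b²·Var(T) + 2ab·covariance of D and T with a = -3.03, b = -6.
= (-3.03)²·40.3 + (-6)²·54 + 2·(-3.03)·(-6)·18
= 369.99027 + 1944 + 654.48 = 2968.47027.

E[Y] = -70.44, Var(Y) = 2968.47027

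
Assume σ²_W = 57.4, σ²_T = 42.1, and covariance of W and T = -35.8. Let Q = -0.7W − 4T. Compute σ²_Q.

σ²_Q = 501.246

σ²_Q = a²·σ²_W + b²·σ²_T + 2ab·covariance of W and T with a = -0.7, b = -4.
= (-0.7)²·57.4 + (-4)²·42.1 + 2·(-0.7)·(-4)·(-35.8)
= 28.126 + 673.6 + (-200.48) = 501.246.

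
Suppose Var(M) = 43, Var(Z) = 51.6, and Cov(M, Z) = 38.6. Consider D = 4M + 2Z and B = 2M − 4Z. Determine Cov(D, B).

By bilinearity, Cov(D, B) = ac·Var(M) + bd·Var(Z) + (ad+bc)·Cov(M, Z), with a=4, b=2, c=2, d=-4.
ac·Var(M) = 4·2·43 = 344
bd·Var(Z) = 2·(-4)·51.6 = -412.8
(ad+bc)·Cov(M, Z) = (-12)·38.6 = -463.2
Cov(D, B) = 344 + (-412.8) + (-463.2) = -532.

Cov(D, B) = -532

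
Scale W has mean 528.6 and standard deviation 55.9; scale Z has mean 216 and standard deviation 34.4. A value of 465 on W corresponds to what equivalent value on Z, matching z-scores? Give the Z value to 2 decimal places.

Z = 176.86

z = (465 − 528.6)/55.9 ≈ -1.1377.
Z = 216 + z·34.4 = 216 + (465 − 528.6)·34.4/55.9 ≈ 176.86.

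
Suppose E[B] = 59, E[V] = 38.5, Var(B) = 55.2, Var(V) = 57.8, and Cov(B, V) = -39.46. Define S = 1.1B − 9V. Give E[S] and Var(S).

E[S] = 1.1·E[B] + (-9)·E[V] = 1.1·59 + (-9)·38.5 = -281.6.
Var(S) = a²·Var(B) + b²·Var(V) + 2ab·Cov(B, V) with a = 1.1, b = -9.
= 1.1²·55.2 + (-9)²·57.8 + 2·1.1·(-9)·(-39.46)
= 66.792 + 4681.8 + 781.308 = 5529.9.

E[S] = -281.6, Var(S) = 5529.9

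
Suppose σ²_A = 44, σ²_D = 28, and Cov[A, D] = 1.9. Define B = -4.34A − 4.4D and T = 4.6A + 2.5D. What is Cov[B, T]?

By bilinearity, Cov[B, T] = ac·σ²_A + bd·σ²_D + (ad+bc)·Cov[A, D], with a=-4.34, b=-4.4, c=4.6, d=2.5.
ac·σ²_A = (-4.34)·4.6·44 = -878.416
bd·σ²_D = (-4.4)·2.5·28 = -308
(ad+bc)·Cov[A, D] = (-31.09)·1.9 = -59.071
Cov[B, T] = -878.416 + (-308) + (-59.071) = -1245.487.

Cov[B, T] = -1245.487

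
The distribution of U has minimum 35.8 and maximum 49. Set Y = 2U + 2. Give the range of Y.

Range of U = 49 − 35.8 = 13.2.
Range(Y) = |a|·Range(U) = |2|·13.2 = 26.4.

Range(Y) = 26.4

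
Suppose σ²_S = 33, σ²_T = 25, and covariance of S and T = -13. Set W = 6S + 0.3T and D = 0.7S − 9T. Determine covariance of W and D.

covariance of W and D = 770.37

By bilinearity, covariance of W and D = ac·σ²_S + bd·σ²_T + (ad+bc)·covariance of S and T, with a=6, b=0.3, c=0.7, d=-9.
ac·σ²_S = 6·0.7·33 = 138.6
bd·σ²_T = 0.3·(-9)·25 = -67.5
(ad+bc)·covariance of S and T = (-53.79)·(-13) = 699.27
covariance of W and D = 138.6 + (-67.5) + 699.27 = 770.37.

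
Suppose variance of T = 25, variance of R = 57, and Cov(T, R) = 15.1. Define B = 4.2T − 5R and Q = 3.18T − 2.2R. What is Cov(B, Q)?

Cov(B, Q) = 581.286

By bilinearity, Cov(B, Q) = ac·variance of T + bd·variance of R + (ad+bc)·Cov(T, R), with a=4.2, b=-5, c=3.18, d=-2.2.
ac·variance of T = 4.2·3.18·25 = 333.9
bd·variance of R = (-5)·(-2.2)·57 = 627
(ad+bc)·Cov(T, R) = (-25.14)·15.1 = -379.614
Cov(B, Q) = 333.9 + 627 + (-379.614) = 581.286.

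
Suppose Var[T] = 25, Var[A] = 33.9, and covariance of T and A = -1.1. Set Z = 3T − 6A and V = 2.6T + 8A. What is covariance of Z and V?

covariance of Z and V = -1441.44

By bilinearity, covariance of Z and V = ac·Var[T] + bd·Var[A] + (ad+bc)·covariance of T and A, with a=3, b=-6, c=2.6, d=8.
ac·Var[T] = 3·2.6·25 = 195
bd·Var[A] = (-6)·8·33.9 = -1627.2
(ad+bc)·covariance of T and A = (8.4)·(-1.1) = -9.24
covariance of Z and V = 195 + (-1627.2) + (-9.24) = -1441.44.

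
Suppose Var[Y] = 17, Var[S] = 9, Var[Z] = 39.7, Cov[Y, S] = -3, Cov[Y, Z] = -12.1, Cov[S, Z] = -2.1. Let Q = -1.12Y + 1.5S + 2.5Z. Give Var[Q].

Var[Q] = 351.7898

Var[Q] = a²·Var[Y] + b²·Var[S] + c²·Var[Z] + 2ab·Cov[Y, S] + 2ac·Cov[Y, Z] + 2bc·Cov[S, Z], with a = -1.12, b = 1.5, c = 2.5.
= 21.3248 + 20.25 + 248.125 + 10.08 + 67.76 + (-15.75)
= 351.7898.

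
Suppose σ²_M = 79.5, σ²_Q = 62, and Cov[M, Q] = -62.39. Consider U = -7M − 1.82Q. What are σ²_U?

σ²_U = a²·σ²_M + b²·σ²_Q + 2ab·Cov[M, Q] with a = -7, b = -1.82.
= (-7)²·79.5 + (-1.82)²·62 + 2·(-7)·(-1.82)·(-62.39)
= 3895.5 + 205.3688 + (-1589.6972) = 2511.1716.

σ²_U = 2511.1716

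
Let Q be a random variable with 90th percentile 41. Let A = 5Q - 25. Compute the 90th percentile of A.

Since a = 5 > 0 the transformation is increasing, so the 90th percentile of A = a·(P_{90} of Q) + b = 5·41 + (-25) = 180.

90th percentile of A = 180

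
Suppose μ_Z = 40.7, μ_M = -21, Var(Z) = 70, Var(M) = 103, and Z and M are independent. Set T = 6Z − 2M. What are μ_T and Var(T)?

μ_T = 6·μ_Z + (-2)·μ_M = 6·40.7 + (-2)·(-21) = 286.2.
Var(T) = a²·Var(Z) + b²·Var(M) + 2ab·Cov(Z, M) with a = 6, b = -2.
Independence gives Cov(Z, M) = 0.
= 6²·70 + (-2)²·103 + 2·6·(-2)·0
= 2520 + 412 + 0 = 2932.

μ_T = 286.2, Var(T) = 2932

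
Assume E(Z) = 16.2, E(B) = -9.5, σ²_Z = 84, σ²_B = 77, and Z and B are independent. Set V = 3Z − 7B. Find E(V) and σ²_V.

E(V) = 3·E(Z) + (-7)·E(B) = 3·16.2 + (-7)·(-9.5) = 115.1.
σ²_V = a²·σ²_Z + b²·σ²_B + 2ab·covariance of Z and B with a = 3, b = -7.
Independence gives covariance of Z and B = 0.
= 3²·84 + (-7)²·77 + 2·3·(-7)·0
= 756 + 3773 + 0 = 4529.

E(V) = 115.1, σ²_V = 4529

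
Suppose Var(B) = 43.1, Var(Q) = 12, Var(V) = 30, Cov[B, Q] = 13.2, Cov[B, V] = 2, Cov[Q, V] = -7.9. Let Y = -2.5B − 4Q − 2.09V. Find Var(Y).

Var(Y) = 745.23

Var(Y) = a²·Var(B) + b²·Var(Q) + c²·Var(V) + 2ab·Cov[B, Q] + 2ac·Cov[B, V] + 2bc·Cov[Q, V], with a = -2.5, b = -4, c = -2.09.
= 269.375 + 192 + 131.043 + 264 + 20.9 + (-132.088)
= 745.23.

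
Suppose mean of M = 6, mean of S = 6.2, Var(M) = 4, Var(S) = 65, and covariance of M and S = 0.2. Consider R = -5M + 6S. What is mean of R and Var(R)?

mean of R = 7.2, Var(R) = 2428

mean of R = (-5)·mean of M + 6·mean of S = (-5)·6 + 6·6.2 = 7.2.
Var(R) = a²·Var(M) + b²·Var(S) + 2ab·covariance of M and S with a = -5, b = 6.
= (-5)²·4 + 6²·65 + 2·(-5)·6·0.2
= 100 + 2340 + (-12) = 2428.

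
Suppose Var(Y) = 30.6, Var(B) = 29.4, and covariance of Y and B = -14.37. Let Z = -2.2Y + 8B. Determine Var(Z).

Var(Z) = a²·Var(Y) + b²·Var(B) + 2ab·covariance of Y and B with a = -2.2, b = 8.
= (-2.2)²·30.6 + 8²·29.4 + 2·(-2.2)·8·(-14.37)
= 148.104 + 1881.6 + 505.824 = 2535.528.

Var(Z) = 2535.528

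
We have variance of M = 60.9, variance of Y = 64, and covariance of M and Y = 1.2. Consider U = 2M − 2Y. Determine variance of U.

variance of U = a²·variance of M + b²·variance of Y + 2ab·covariance of M and Y with a = 2, b = -2.
= 2²·60.9 + (-2)²·64 + 2·2·(-2)·1.2
= 243.6 + 256 + (-9.6) = 490.

variance of U = 490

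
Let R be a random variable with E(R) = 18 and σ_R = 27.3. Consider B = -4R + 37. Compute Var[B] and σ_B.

Var[B] = 11924.64, σ_B = 109.2

B = -4R + 37 is linear with a = -4, b = 37.
Var[R] = 27.3² = 745.29.
Var[B] = a²·Var[R] = (-4)²·745.29 = 11924.64 (the additive constant 37 does not affect variance).
σ_B = |a|·σ_R = |-4|·27.3 = 109.2.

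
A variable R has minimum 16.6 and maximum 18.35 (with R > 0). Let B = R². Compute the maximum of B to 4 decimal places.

R² is increasing on this domain, so max(B) comes from max(R) = 18.35: max(B) = square(18.35) = 336.7225.

max(B) = 336.7225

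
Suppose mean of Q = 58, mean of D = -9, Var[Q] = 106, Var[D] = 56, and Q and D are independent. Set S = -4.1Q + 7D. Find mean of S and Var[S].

mean of S = (-4.1)·mean of Q + 7·mean of D = (-4.1)·58 + 7·(-9) = -300.8.
Var[S] = a²·Var[Q] + b²·Var[D] + 2ab·Cov(Q, D) with a = -4.1, b = 7.
Independence gives Cov(Q, D) = 0.
= (-4.1)²·106 + 7²·56 + 2·(-4.1)·7·0
= 1781.86 + 2744 + 0 = 4525.86.

mean of S = -300.8, Var[S] = 4525.86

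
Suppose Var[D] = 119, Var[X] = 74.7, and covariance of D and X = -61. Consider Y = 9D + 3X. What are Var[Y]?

Var[Y] = a²·Var[D] + b²·Var[X] + 2ab·covariance of D and X with a = 9, b = 3.
= 9²·119 + 3²·74.7 + 2·9·3·(-61)
= 9639 + 672.3 + (-3294) = 7017.3.

Var[Y] = 7017.3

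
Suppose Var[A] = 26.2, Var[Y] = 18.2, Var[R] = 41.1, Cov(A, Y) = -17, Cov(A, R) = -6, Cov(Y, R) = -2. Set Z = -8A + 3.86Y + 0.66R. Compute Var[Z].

Var[Z] = a²·Var[A] + b²·Var[Y] + c²·Var[R] + 2ab·Cov(A, Y) + 2ac·Cov(A, R) + 2bc·Cov(Y, R), with a = -8, b = 3.86, c = 0.66.
= 1676.8 + 271.17272 + 17.90316 + 1049.92 + 63.36 + (-10.1904)
= 3068.96548.

Var[Z] = 3068.96548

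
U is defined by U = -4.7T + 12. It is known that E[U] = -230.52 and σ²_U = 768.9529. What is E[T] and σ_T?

E[T] = 51.6, σ_T = 5.9

From U = -4.7T + 12: E[U] = a·E[T] + b, so E[T] = (E[U] − b)/a = (-230.52 − 12)/(-4.7) = 51.6.
σ_U = √768.9529 = 27.73.
σ_U = |a|·σ_T, so σ_T = 27.73/|-4.7| = 5.9.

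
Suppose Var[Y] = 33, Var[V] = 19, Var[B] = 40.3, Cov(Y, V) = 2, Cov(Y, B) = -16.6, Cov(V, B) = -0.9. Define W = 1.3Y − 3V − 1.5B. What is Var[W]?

Var[W] = 358.485

Var[W] = a²·Var[Y] + b²·Var[V] + c²·Var[B] + 2ab·Cov(Y, V) + 2ac·Cov(Y, B) + 2bc·Cov(V, B), with a = 1.3, b = -3, c = -1.5.
= 55.77 + 171 + 90.675 + (-15.6) + 64.74 + (-8.1)
= 358.485.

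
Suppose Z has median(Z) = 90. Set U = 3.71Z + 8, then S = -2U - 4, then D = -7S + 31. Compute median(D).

median(U) = 3.71·90 + 8 = 341.9.
median(S) = (-2)·341.9 + (-4) = -687.8.
median(D) = (-7)·(-687.8) + 31 = 4845.6.

median(D) = 4845.6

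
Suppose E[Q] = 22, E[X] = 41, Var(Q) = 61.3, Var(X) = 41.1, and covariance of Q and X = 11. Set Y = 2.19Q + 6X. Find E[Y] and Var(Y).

E[Y] = 2.19·E[Q] + 6·E[X] = 2.19·22 + 6·41 = 294.18.
Var(Y) = a²·Var(Q) + b²·Var(X) + 2ab·covariance of Q and X with a = 2.19, b = 6.
= 2.19²·61.3 + 6²·41.1 + 2·2.19·6·11
= 294.00093 + 1479.6 + 289.08 = 2062.68093.

E[Y] = 294.18, Var(Y) = 2062.68093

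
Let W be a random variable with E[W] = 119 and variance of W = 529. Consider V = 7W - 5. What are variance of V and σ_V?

V = 7W - 5 is linear with a = 7, b = -5.
variance of V = a²·variance of W = 7²·529 = 25921 (the additive constant -5 does not affect variance).
σ_W = √529 = 23.
σ_V = |a|·σ_W = |7|·23 = 161.

variance of V = 25921, σ_V = 161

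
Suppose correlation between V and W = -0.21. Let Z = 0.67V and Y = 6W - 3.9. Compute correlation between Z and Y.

Linear rescalings preserve correlation up to sign; here the slopes 0.67 and 6 have the same sign, so correlation between Z and Y = correlation between V and W = -0.21.

correlation between Z and Y = -0.21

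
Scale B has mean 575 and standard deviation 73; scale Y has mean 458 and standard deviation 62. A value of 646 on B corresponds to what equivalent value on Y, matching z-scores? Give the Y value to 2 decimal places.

Y = 518.30

z = (646 − 575)/73 ≈ 0.9726.
Y = 458 + z·62 = 458 + (646 − 575)·62/73 ≈ 518.30.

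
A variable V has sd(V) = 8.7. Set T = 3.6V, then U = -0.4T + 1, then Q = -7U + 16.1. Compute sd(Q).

sd(Q) = 87.696

sd(T) = |3.6|·8.7 = 31.32.
sd(U) = |-0.4|·31.32 = 12.528.
sd(Q) = |-7|·12.528 = 87.696.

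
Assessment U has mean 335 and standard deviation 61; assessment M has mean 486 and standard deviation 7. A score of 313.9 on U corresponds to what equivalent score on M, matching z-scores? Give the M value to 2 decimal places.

z = (313.9 − 335)/61 ≈ -0.3459.
M = 486 + z·7 = 486 + (313.9 − 335)·7/61 ≈ 483.58.

M = 483.58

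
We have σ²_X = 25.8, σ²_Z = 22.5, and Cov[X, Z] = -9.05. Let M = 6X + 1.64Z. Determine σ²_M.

σ²_M = 811.212

σ²_M = a²·σ²_X + b²·σ²_Z + 2ab·Cov[X, Z] with a = 6, b = 1.64.
= 6²·25.8 + 1.64²·22.5 + 2·6·1.64·(-9.05)
= 928.8 + 60.516 + (-178.104) = 811.212.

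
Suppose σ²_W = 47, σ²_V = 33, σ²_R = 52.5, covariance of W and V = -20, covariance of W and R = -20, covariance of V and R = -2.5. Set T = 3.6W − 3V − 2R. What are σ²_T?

σ²_T = a²·σ²_W + b²·σ²_V + c²·σ²_R + 2ab·covariance of W and V + 2ac·covariance of W and R + 2bc·covariance of V and R, with a = 3.6, b = -3, c = -2.
= 609.12 + 297 + 210 + 432 + 288 + (-30)
= 1806.12.

σ²_T = 1806.12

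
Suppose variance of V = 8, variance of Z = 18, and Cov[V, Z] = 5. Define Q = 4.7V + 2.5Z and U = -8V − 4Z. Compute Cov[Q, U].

By bilinearity, Cov[Q, U] = ac·variance of V + bd·variance of Z + (ad+bc)·Cov[V, Z], with a=4.7, b=2.5, c=-8, d=-4.
ac·variance of V = 4.7·(-8)·8 = -300.8
bd·variance of Z = 2.5·(-4)·18 = -180
(ad+bc)·Cov[V, Z] = (-38.8)·5 = -194
Cov[Q, U] = -300.8 + (-180) + (-194) = -674.8.

Cov[Q, U] = -674.8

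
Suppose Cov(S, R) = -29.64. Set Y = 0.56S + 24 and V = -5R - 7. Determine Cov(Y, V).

Cov(Y, V) = 82.992

Cov(Y, V) = a·c·Cov(S, R) = 0.56·(-5)·(-29.64) = 82.992. Additive constants drop out.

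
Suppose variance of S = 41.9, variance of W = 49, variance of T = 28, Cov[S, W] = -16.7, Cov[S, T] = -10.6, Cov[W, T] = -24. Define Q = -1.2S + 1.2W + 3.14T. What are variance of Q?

variance of Q = a²·variance of S + b²·variance of W + c²·variance of T + 2ab·Cov[S, W] + 2ac·Cov[S, T] + 2bc·Cov[W, T], with a = -1.2, b = 1.2, c = 3.14.
= 60.336 + 70.56 + 276.0688 + 48.096 + 79.8816 + (-180.864)
= 354.0784.

variance of Q = 354.0784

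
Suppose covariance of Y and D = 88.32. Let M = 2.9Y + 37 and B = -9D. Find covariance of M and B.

covariance of M and B = a·c·covariance of Y and D = 2.9·(-9)·88.32 = -2305.152. Additive constants drop out.

covariance of M and B = -2305.152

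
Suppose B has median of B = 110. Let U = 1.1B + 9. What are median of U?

median of U = 130

A linear map preserves order up to sign, so median of U = a·median of B + b = 1.1·110 + 9 = 130.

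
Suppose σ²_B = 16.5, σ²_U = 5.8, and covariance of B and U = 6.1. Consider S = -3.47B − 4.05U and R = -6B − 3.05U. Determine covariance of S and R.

By bilinearity, covariance of S and R = ac·σ²_B + bd·σ²_U + (ad+bc)·covariance of B and U, with a=-3.47, b=-4.05, c=-6, d=-3.05.
ac·σ²_B = (-3.47)·(-6)·16.5 = 343.53
bd·σ²_U = (-4.05)·(-3.05)·5.8 = 71.6445
(ad+bc)·covariance of B and U = (34.8835)·6.1 = 212.78935
covariance of S and R = 343.53 + 71.6445 + 212.78935 = 627.96385.

covariance of S and R = 627.96385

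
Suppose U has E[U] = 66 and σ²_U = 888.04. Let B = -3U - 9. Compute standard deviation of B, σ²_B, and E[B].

B = -3U - 9 is linear with a = -3, b = -9.
standard deviation of U = √888.04 = 29.8.
standard deviation of B = |a|·standard deviation of U = |-3|·29.8 = 89.4.
σ²_B = a²·σ²_U = (-3)²·888.04 = 7992.36 (the additive constant -9 does not affect variance).
E[B] = a·E[U] + b = (-3)·66 + (-9) = -207.

standard deviation of B = 89.4, σ²_B = 7992.36, E[B] = -207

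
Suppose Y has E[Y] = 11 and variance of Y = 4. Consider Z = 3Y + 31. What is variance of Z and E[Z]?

Z = 3Y + 31 is linear with a = 3, b = 31.
variance of Z = a²·variance of Y = 3²·4 = 36 (the additive constant 31 does not affect variance).
E[Z] = a·E[Y] + b = 3·11 + 31 = 64.

variance of Z = 36, E[Z] = 64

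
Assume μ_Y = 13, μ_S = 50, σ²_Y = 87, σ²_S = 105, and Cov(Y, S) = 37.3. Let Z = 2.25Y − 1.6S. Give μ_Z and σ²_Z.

μ_Z = -50.75, σ²_Z = 440.6775

μ_Z = 2.25·μ_Y + (-1.6)·μ_S = 2.25·13 + (-1.6)·50 = -50.75.
σ²_Z = a²·σ²_Y + b²·σ²_S + 2ab·Cov(Y, S) with a = 2.25, b = -1.6.
= 2.25²·87 + (-1.6)²·105 + 2·2.25·(-1.6)·37.3
= 440.4375 + 268.8 + (-268.56) = 440.6775.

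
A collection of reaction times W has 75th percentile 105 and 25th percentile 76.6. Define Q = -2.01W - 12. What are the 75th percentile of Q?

75th percentile of Q = -165.966

Since a = -2.01 < 0 the transformation is decreasing, reversing order: the 75th percentile of Q corresponds to the 25th percentile of W.
So P_{75}(Q) = a·P_{25}(W) + b = (-2.01)·76.6 + (-12) = -165.966.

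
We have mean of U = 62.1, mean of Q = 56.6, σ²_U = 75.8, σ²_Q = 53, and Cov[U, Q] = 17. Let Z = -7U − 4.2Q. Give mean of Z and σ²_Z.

mean of Z = -672.42, σ²_Z = 5648.72

mean of Z = (-7)·mean of U + (-4.2)·mean of Q = (-7)·62.1 + (-4.2)·56.6 = -672.42.
σ²_Z = a²·σ²_U + b²·σ²_Q + 2ab·Cov[U, Q] with a = -7, b = -4.2.
= (-7)²·75.8 + (-4.2)²·53 + 2·(-7)·(-4.2)·17
= 3714.2 + 934.92 + 999.6 = 5648.72.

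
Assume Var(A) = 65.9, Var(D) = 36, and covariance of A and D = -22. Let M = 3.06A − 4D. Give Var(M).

Var(M) = 1731.62124

Var(M) = a²·Var(A) + b²·Var(D) + 2ab·covariance of A and D with a = 3.06, b = -4.
= 3.06²·65.9 + (-4)²·36 + 2·3.06·(-4)·(-22)
= 617.06124 + 576 + 538.56 = 1731.62124.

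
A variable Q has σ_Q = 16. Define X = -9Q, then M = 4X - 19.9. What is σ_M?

σ_M = 576

σ_X = |-9|·16 = 144.
σ_M = |4|·144 = 576.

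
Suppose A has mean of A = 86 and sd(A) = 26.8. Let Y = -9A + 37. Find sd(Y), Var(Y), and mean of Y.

Y = -9A + 37 is linear with a = -9, b = 37.
sd(Y) = |a|·sd(A) = |-9|·26.8 = 241.2.
Var(A) = 26.8² = 718.24.
Var(Y) = a²·Var(A) = (-9)²·718.24 = 58177.44 (the additive constant 37 does not affect variance).
mean of Y = a·mean of A + b = (-9)·86 + 37 = -737.

sd(Y) = 241.2, Var(Y) = 58177.44, mean of Y = -737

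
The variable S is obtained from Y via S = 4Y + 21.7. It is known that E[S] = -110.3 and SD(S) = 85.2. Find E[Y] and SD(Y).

E[Y] = -33, SD(Y) = 21.3

From S = 4Y + 21.7: E[S] = a·E[Y] + b, so E[Y] = (E[S] − b)/a = (-110.3 − 21.7)/4 = -33.
SD(S) = |a|·SD(Y), so SD(Y) = 85.2/|4| = 21.3.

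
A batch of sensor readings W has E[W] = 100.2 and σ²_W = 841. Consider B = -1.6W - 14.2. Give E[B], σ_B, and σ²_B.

B = -1.6W - 14.2 is linear with a = -1.6, b = -14.2.
E[B] = a·E[W] + b = (-1.6)·100.2 + (-14.2) = -174.52.
σ_W = √841 = 29.
σ_B = |a|·σ_W = |-1.6|·29 = 46.4.
σ²_B = a²·σ²_W = (-1.6)²·841 = 2152.96 (the additive constant -14.2 does not affect variance).

E[B] = -174.52, σ_B = 46.4, σ²_B = 2152.96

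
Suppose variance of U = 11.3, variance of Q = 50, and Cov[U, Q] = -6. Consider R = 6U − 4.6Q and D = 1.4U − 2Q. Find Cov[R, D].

Cov[R, D] = 665.56

By bilinearity, Cov[R, D] = ac·variance of U + bd·variance of Q + (ad+bc)·Cov[U, Q], with a=6, b=-4.6, c=1.4, d=-2.
ac·variance of U = 6·1.4·11.3 = 94.92
bd·variance of Q = (-4.6)·(-2)·50 = 460
(ad+bc)·Cov[U, Q] = (-18.44)·(-6) = 110.64
Cov[R, D] = 94.92 + 460 + 110.64 = 665.56.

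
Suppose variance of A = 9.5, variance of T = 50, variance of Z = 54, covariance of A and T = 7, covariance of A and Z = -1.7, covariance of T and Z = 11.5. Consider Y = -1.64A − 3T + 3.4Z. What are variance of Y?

variance of Y = 953.0296

variance of Y = a²·variance of A + b²·variance of T + c²·variance of Z + 2ab·covariance of A and T + 2ac·covariance of A and Z + 2bc·covariance of T and Z, with a = -1.64, b = -3, c = 3.4.
= 25.5512 + 450 + 624.24 + 68.88 + 18.9584 + (-234.6)
= 953.0296.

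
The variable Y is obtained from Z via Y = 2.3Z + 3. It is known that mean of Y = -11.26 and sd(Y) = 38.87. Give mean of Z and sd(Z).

From Y = 2.3Z + 3: mean of Y = a·mean of Z + b, so mean of Z = (mean of Y − b)/a = (-11.26 − 3)/2.3 = -6.2.
sd(Y) = |a|·sd(Z), so sd(Z) = 38.87/|2.3| = 16.9.

mean of Z = -6.2, sd(Z) = 16.9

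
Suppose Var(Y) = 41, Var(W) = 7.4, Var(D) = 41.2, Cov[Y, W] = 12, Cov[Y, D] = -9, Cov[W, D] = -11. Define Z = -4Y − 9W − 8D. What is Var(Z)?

Var(Z) = a²·Var(Y) + b²·Var(W) + c²·Var(D) + 2ab·Cov[Y, W] + 2ac·Cov[Y, D] + 2bc·Cov[W, D], with a = -4, b = -9, c = -8.
= 656 + 599.4 + 2636.8 + 864 + (-576) + (-1584)
= 2596.2.

Var(Z) = 2596.2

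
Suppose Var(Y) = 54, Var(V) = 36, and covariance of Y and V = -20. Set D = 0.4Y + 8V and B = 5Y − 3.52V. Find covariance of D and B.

covariance of D and B = -1677.6

By bilinearity, covariance of D and B = ac·Var(Y) + bd·Var(V) + (ad+bc)·covariance of Y and V, with a=0.4, b=8, c=5, d=-3.52.
ac·Var(Y) = 0.4·5·54 = 108
bd·Var(V) = 8·(-3.52)·36 = -1013.76
(ad+bc)·covariance of Y and V = (38.592)·(-20) = -771.84
covariance of D and B = 108 + (-1013.76) + (-771.84) = -1677.6.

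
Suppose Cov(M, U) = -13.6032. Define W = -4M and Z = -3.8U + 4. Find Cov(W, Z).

Cov(W, Z) = a·c·Cov(M, U) = (-4)·(-3.8)·(-13.6032) = -206.76864. Additive constants drop out.

Cov(W, Z) = -206.76864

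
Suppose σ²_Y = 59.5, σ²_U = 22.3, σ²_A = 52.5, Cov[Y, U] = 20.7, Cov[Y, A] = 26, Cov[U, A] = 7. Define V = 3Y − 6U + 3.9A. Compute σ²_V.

σ²_V = a²·σ²_Y + b²·σ²_U + c²·σ²_A + 2ab·Cov[Y, U] + 2ac·Cov[Y, A] + 2bc·Cov[U, A], with a = 3, b = -6, c = 3.9.
= 535.5 + 802.8 + 798.525 + (-745.2) + 608.4 + (-327.6)
= 1672.425.

σ²_V = 1672.425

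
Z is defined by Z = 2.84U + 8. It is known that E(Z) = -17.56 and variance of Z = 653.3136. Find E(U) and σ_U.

From Z = 2.84U + 8: E(Z) = a·E(U) + b, so E(U) = (E(Z) − b)/a = (-17.56 − 8)/2.84 = -9.
σ_Z = √653.3136 = 25.56.
σ_Z = |a|·σ_U, so σ_U = 25.56/|2.84| = 9.

E(U) = -9, σ_U = 9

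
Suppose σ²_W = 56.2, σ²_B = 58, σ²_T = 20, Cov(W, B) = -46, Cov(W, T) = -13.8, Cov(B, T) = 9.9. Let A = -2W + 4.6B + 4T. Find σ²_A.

σ²_A = a²·σ²_W + b²·σ²_B + c²·σ²_T + 2ab·Cov(W, B) + 2ac·Cov(W, T) + 2bc·Cov(B, T), with a = -2, b = 4.6, c = 4.
= 224.8 + 1227.28 + 320 + 846.4 + 220.8 + 364.32
= 3203.6.

σ²_A = 3203.6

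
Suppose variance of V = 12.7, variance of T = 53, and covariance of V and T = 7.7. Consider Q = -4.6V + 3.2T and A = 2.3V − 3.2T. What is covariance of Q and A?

covariance of Q and A = -507.07

By bilinearity, covariance of Q and A = ac·variance of V + bd·variance of T + (ad+bc)·covariance of V and T, with a=-4.6, b=3.2, c=2.3, d=-3.2.
ac·variance of V = (-4.6)·2.3·12.7 = -134.366
bd·variance of T = 3.2·(-3.2)·53 = -542.72
(ad+bc)·covariance of V and T = (22.08)·7.7 = 170.016
covariance of Q and A = -134.366 + (-542.72) + 170.016 = -507.07.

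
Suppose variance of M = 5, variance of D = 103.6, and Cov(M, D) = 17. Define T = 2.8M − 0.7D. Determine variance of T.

variance of T = a²·variance of M + b²·variance of D + 2ab·Cov(M, D) with a = 2.8, b = -0.7.
= 2.8²·5 + (-0.7)²·103.6 + 2·2.8·(-0.7)·17
= 39.2 + 50.764 + (-66.64) = 23.324.

variance of T = 23.324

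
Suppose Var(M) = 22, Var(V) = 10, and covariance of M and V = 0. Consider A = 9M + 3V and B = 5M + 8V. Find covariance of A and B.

By bilinearity, covariance of A and B = ac·Var(M) + bd·Var(V) + (ad+bc)·covariance of M and V, with a=9, b=3, c=5, d=8.
ac·Var(M) = 9·5·22 = 990
bd·Var(V) = 3·8·10 = 240
(ad+bc)·covariance of M and V = (87)·0 = 0
covariance of A and B = 990 + 240 + 0 = 1230.

covariance of A and B = 1230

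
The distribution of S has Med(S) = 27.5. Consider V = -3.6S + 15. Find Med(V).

A linear map preserves order up to sign, so Med(V) = a·Med(S) + b = (-3.6)·27.5 + 15 = -84.

Med(V) = -84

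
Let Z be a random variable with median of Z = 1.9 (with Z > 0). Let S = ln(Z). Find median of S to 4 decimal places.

median of S = 0.6419

ln(Z) is monotone on this domain, so median of S = ln(1.9) ≈ 0.6419.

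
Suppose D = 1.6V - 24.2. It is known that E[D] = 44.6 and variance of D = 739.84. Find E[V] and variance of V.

E[V] = 43, variance of V = 289

From D = 1.6V - 24.2: E[D] = a·E[V] + b, so E[V] = (E[D] − b)/a = (44.6 − (-24.2))/1.6 = 43.
variance of D = a²·variance of V, so variance of V = 739.84/1.6² = 289.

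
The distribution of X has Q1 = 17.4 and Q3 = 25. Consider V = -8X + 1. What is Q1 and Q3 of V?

Q1(V) = -199, Q3(V) = -138.2

a = -8 < 0 reverses order: Q1(V) comes from Q3(X), Q3(V) from Q1(X).
Q1(V) = (-8)·25 + 1 = -199; Q3(V) = (-8)·17.4 + 1 = -138.2.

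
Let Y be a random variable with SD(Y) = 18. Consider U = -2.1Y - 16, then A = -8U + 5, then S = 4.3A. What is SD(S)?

SD(S) = 1300.32

SD(U) = |-2.1|·18 = 37.8.
SD(A) = |-8|·37.8 = 302.4.
SD(S) = |4.3|·302.4 = 1300.32.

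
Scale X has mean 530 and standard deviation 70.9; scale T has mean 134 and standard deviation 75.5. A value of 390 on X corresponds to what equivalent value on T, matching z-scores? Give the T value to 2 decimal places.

T = -15.08

z = (390 − 530)/70.9 ≈ -1.9746.
T = 134 + z·75.5 = 134 + (390 − 530)·75.5/70.9 ≈ -15.08.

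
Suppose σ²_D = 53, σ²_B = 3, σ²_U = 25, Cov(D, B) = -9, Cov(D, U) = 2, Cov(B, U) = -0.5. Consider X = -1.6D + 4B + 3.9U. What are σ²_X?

σ²_X = a²·σ²_D + b²·σ²_B + c²·σ²_U + 2ab·Cov(D, B) + 2ac·Cov(D, U) + 2bc·Cov(B, U), with a = -1.6, b = 4, c = 3.9.
= 135.68 + 48 + 380.25 + 115.2 + (-24.96) + (-15.6)
= 638.57.

σ²_X = 638.57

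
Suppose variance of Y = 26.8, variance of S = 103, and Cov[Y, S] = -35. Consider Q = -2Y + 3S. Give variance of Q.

variance of Q = 1454.2

variance of Q = a²·variance of Y + b²·variance of S + 2ab·Cov[Y, S] with a = -2, b = 3.
= (-2)²·26.8 + 3²·103 + 2·(-2)·3·(-35)
= 107.2 + 927 + 420 = 1454.2.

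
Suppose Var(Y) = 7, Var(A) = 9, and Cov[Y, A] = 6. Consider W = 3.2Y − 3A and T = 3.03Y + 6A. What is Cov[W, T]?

By bilinearity, Cov[W, T] = ac·Var(Y) + bd·Var(A) + (ad+bc)·Cov[Y, A], with a=3.2, b=-3, c=3.03, d=6.
ac·Var(Y) = 3.2·3.03·7 = 67.872
bd·Var(A) = (-3)·6·9 = -162
(ad+bc)·Cov[Y, A] = (10.11)·6 = 60.66
Cov[W, T] = 67.872 + (-162) + 60.66 = -33.468.

Cov[W, T] = -33.468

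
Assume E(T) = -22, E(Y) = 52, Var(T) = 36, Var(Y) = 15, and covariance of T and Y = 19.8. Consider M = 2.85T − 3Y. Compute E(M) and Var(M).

E(M) = 2.85·E(T) + (-3)·E(Y) = 2.85·(-22) + (-3)·52 = -218.7.
Var(M) = a²·Var(T) + b²·Var(Y) + 2ab·covariance of T and Y with a = 2.85, b = -3.
= 2.85²·36 + (-3)²·15 + 2·2.85·(-3)·19.8
= 292.41 + 135 + (-338.58) = 88.83.

E(M) = -218.7, Var(M) = 88.83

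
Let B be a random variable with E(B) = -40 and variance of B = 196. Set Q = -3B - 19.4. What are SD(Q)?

Q = -3B - 19.4 is linear with a = -3, b = -19.4.
SD(B) = √196 = 14.
SD(Q) = |a|·SD(B) = |-3|·14 = 42.

SD(Q) = 42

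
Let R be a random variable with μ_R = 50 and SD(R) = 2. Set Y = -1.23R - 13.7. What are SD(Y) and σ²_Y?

SD(Y) = 2.46, σ²_Y = 6.0516

Y = -1.23R - 13.7 is linear with a = -1.23, b = -13.7.
SD(Y) = |a|·SD(R) = |-1.23|·2 = 2.46.
σ²_R = 2² = 4.
σ²_Y = a²·σ²_R = (-1.23)²·4 = 6.0516 (the additive constant -13.7 does not affect variance).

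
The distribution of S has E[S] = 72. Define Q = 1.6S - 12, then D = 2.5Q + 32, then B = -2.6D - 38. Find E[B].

E[Q] = 1.6·72 + (-12) = 103.2.
E[D] = 2.5·103.2 + 32 = 290.
E[B] = (-2.6)·290 + (-38) = -792.

E[B] = -792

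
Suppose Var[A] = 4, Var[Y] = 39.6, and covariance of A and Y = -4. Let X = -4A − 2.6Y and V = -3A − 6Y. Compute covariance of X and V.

By bilinearity, covariance of X and V = ac·Var[A] + bd·Var[Y] + (ad+bc)·covariance of A and Y, with a=-4, b=-2.6, c=-3, d=-6.
ac·Var[A] = (-4)·(-3)·4 = 48
bd·Var[Y] = (-2.6)·(-6)·39.6 = 617.76
(ad+bc)·covariance of A and Y = (31.8)·(-4) = -127.2
covariance of X and V = 48 + 617.76 + (-127.2) = 538.56.

covariance of X and V = 538.56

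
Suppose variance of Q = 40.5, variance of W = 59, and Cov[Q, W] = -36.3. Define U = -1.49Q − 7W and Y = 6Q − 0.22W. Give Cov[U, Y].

By bilinearity, Cov[U, Y] = ac·variance of Q + bd·variance of W + (ad+bc)·Cov[Q, W], with a=-1.49, b=-7, c=6, d=-0.22.
ac·variance of Q = (-1.49)·6·40.5 = -362.07
bd·variance of W = (-7)·(-0.22)·59 = 90.86
(ad+bc)·Cov[Q, W] = (-41.6722)·(-36.3) = 1512.70086
Cov[U, Y] = -362.07 + 90.86 + 1512.70086 = 1241.49086.

Cov[U, Y] = 1241.49086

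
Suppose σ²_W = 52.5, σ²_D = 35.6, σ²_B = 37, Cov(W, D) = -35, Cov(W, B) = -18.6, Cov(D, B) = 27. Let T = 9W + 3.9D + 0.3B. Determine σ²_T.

σ²_T = a²·σ²_W + b²·σ²_D + c²·σ²_B + 2ab·Cov(W, D) + 2ac·Cov(W, B) + 2bc·Cov(D, B), with a = 9, b = 3.9, c = 0.3.
= 4252.5 + 541.476 + 3.33 + (-2457) + (-100.44) + 63.18
= 2303.046.

σ²_T = 2303.046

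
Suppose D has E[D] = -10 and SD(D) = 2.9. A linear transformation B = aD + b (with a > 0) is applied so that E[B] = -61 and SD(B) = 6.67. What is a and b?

SD(B) = a·SD(D) (a > 0), so a = 6.67/2.9 = 2.3.
E[B] = a·E[D] + b, so b = -61 − 2.3·(-10) = -38.

a = 2.3, b = -38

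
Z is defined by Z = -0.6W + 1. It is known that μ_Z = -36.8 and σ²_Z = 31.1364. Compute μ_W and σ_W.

μ_W = 63, σ_W = 9.3

From Z = -0.6W + 1: μ_Z = a·μ_W + b, so μ_W = (μ_Z − b)/a = (-36.8 − 1)/(-0.6) = 63.
σ_Z = √31.1364 = 5.58.
σ_Z = |a|·σ_W, so σ_W = 5.58/|-0.6| = 9.3.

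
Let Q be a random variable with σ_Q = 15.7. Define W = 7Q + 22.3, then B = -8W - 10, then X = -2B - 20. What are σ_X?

σ_X = 1758.4

σ_W = |7|·15.7 = 109.9.
σ_B = |-8|·109.9 = 879.2.
σ_X = |-2|·879.2 = 1758.4.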